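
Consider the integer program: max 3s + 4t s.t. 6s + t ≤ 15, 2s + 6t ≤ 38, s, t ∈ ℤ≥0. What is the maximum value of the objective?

(s,t)=(1,6): 6·1+1·6=12≤15, 2·1+6·6=38≤38, objective 27.
(s,t)=(0,6): 6·0+1·6=6≤15, 2·0+6·6=36≤38, objective 24.
(s,t)=(1,5): 6·1+1·5=11≤15, 2·1+6·5=32≤38, objective 23.
Maximum is 27 at (s,t)=(1,6).

27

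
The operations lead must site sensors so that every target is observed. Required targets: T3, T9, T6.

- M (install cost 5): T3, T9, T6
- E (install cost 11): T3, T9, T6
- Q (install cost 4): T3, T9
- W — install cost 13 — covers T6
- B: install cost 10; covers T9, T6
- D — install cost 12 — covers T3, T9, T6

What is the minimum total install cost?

M alone covers T3, T9, T6 — every target.
Total install cost: 5.
No cover costs less than 5.

5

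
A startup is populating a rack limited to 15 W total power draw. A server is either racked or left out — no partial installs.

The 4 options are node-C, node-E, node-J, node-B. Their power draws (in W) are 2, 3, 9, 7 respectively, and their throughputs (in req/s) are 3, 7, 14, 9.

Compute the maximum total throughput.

24

Take node-C, node-E, and node-J: power draw 2 + 3 + 9 = 14 ≤ 15, throughput 3 + 7 + 14 = 24.
No other feasible combination does better.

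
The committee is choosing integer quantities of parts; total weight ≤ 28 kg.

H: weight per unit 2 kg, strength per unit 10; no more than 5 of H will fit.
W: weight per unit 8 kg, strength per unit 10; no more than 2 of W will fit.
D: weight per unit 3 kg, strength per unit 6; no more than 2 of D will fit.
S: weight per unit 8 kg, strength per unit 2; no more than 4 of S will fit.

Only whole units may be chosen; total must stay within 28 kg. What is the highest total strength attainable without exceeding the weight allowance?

72

H has the best ratio (10/2); taking only H gives at most 5×10 = 50 (stopped by the supply cap of 5).
Mixing does better — 5×H, 1×W, and 2×D: weight 24 ≤ 28, strength 5·10 + 1·10 + 2·6 = 72.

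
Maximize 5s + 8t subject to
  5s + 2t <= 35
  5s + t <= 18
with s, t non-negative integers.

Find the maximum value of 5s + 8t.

136

(s,t)=(0,17): 5·0+2·17=34≤35, 5·0+1·17=17≤18, objective 136.
(s,t)=(0,16): 5·0+2·16=32≤35, 5·0+1·16=16≤18, objective 128.
No feasible integer point exceeds 136.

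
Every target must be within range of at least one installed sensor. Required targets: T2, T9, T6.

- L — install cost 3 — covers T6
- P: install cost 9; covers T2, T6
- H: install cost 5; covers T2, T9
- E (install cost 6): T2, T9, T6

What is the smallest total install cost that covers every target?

E alone covers T2, T9, T6 — every target.
Total install cost: 6.
No cover costs less than 6.

6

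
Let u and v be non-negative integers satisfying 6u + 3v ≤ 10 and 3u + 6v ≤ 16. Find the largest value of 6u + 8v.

16

Relaxing integrality, the LP optimum is 22.22 at (u,v) = (0.444, 2.44), which is not an integer point.
(u,v)=(0,2): 6·0+3·2=6≤10, 3·0+6·2=12≤16, objective 16.
(u,v)=(1,1): 6·1+3·1=9≤10, 3·1+6·1=9≤16, objective 14.
(u,v)=(0,1): 6·0+3·1=3≤10, 3·0+6·1=6≤16, objective 8.
Maximum is 16 at (u,v)=(0,2).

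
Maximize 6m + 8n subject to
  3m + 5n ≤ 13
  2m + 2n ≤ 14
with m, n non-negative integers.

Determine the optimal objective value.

(m,n)=(4,0): 3·4+5·0=12≤13, 2·4+2·0=8≤14, objective 24.
(m,n)=(3,0): 3·3+5·0=9≤13, 2·3+2·0=6≤14, objective 18.
No feasible integer point exceeds 24.

24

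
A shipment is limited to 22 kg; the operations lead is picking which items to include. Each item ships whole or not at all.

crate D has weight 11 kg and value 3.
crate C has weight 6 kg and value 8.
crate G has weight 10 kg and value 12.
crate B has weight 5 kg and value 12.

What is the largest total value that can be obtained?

crate C + crate G + crate B: weight 6 + 10 + 5 = 21 ≤ 22, value 8 + 12 + 12 = 32.
crate G + crate B: weight 10 + 5 = 15 ≤ 22, value 12 + 12 = 24.
Best is crate C, crate G, and crate B with total value 32.

32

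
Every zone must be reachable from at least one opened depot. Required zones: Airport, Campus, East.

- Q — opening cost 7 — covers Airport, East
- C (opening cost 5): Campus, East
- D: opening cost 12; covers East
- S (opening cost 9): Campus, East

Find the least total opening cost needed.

12

This is an integer covering problem.
Choose Q and C: together they cover Airport, Campus, East — every zone.
Total opening cost: 7 + 5 = 12.
No cover costs less than 12.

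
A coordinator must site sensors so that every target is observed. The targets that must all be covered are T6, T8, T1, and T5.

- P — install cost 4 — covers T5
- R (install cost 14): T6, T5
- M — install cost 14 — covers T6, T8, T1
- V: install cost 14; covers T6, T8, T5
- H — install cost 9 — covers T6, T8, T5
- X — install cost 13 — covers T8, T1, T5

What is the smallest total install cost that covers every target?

The greedy cost-per-new-target heuristic would pick H and X for 22, but a cheaper cover exists.
Choose P and M: together they cover T6, T8, T1, T5 — every target.
Total install cost: 4 + 14 = 18.
No cover costs less than 18.

18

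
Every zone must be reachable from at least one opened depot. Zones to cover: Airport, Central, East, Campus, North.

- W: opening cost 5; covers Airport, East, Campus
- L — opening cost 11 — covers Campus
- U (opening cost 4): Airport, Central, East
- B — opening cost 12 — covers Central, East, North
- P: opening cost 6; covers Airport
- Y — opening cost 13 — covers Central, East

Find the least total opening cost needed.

This is a weighted set-cover instance.
The greedy cost-per-new-zone heuristic would pick U, W, and B for 21, but a cheaper cover exists.
Choose W and B: together they cover Airport, Central, East, Campus, North — every zone.
Total opening cost: 5 + 12 = 17.
No cover costs less than 17.

17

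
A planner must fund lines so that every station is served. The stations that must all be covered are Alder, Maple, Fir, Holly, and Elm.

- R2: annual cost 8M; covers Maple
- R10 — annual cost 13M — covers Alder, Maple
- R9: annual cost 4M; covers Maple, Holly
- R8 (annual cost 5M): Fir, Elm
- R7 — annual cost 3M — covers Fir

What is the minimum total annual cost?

Choose R10, R9, and R8: together they cover Alder, Maple, Fir, Holly, Elm — every station.
Total annual cost: 13 + 4 + 5 = 22.
No cover costs less than 22.

22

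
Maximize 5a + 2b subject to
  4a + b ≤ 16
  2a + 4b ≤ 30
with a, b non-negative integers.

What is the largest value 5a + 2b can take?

23

(a,b)=(3,4) is feasible, giving 23.
(a,b)=(2,6) is feasible, giving 22.
(a,b)=(3,3) is feasible, giving 21.
Maximum is 23 at (a,b)=(3,4).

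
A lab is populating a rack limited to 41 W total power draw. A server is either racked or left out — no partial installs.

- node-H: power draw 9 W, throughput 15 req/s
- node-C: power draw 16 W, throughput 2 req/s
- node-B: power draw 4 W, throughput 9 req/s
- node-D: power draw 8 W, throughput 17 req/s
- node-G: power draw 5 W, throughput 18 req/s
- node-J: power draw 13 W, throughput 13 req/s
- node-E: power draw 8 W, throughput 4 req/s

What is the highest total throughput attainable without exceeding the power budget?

72

Treat it as a binary knapsack problem.
Allowing fractional choices, the relaxed optimum would be about 73.0, but servers are indivisible.
node-H + node-B + node-D + node-G + node-J: power draw 9 + 4 + 8 + 5 + 13 = 39 ≤ 41, throughput 15 + 9 + 17 + 18 + 13 = 72.
node-H + node-B + node-D + node-G + node-E: power draw 9 + 4 + 8 + 5 + 8 = 34 ≤ 41, throughput 15 + 9 + 17 + 18 + 4 = 63.
Best is node-H, node-B, node-D, node-G, and node-J with total throughput 72.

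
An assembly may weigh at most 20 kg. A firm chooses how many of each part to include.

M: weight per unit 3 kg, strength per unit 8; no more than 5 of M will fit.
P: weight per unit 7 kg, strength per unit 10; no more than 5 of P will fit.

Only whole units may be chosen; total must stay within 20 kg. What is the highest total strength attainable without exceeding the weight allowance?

5×M: weight 15 ≤ 20, strength 5·8 = 40.
4×M and 1×P: weight 19 ≤ 20, strength 4·8 + 1·10 = 42.
Best is 42.

42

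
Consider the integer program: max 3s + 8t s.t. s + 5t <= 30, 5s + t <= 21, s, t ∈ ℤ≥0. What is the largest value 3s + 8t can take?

The continuous relaxation peaks at (3.12, 5.38) with value 52.38; rounding to a feasible lattice point costs some objective.
(s,t)=(3,5): 1·3+5·5=28≤30, 5·3+1·5=20≤21, objective 49.
(s,t)=(2,5): 1·2+5·5=27≤30, 5·2+1·5=15≤21, objective 46.
Maximum is 49 at (s,t)=(3,5).

49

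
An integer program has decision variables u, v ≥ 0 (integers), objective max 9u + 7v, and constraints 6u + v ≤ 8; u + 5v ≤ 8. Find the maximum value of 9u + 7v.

16

The continuous relaxation peaks at (1.1, 1.38) with value 19.59; rounding to a feasible lattice point costs some objective.
(u,v)=(1,1): 6·1+1·1=7≤8, 1·1+5·1=6≤8, objective 16.
(u,v)=(1,0): 6·1+1·0=6≤8, 1·1+5·0=1≤8, objective 9.
The best lattice point is (1,1), giving 16.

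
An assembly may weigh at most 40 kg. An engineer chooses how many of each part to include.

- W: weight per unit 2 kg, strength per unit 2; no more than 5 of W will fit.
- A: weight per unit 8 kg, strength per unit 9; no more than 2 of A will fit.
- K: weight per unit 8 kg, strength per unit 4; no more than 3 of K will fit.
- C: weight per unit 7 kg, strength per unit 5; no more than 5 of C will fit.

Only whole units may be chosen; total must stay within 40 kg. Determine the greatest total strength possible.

38

This is a bounded integer knapsack.
5×W, 2×A, and 2×C: weight 40 ≤ 40, strength 5·2 + 2·9 + 2·5 = 38.
4×W, 2×A, and 2×C: weight 38 ≤ 40, strength 4·2 + 2·9 + 2·5 = 36.
Best is 38.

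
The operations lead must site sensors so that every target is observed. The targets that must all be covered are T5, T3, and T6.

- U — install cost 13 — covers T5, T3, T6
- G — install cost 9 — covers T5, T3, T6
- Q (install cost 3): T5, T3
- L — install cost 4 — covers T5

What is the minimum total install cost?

9

The greedy cost-per-new-target heuristic would pick Q and G for 12, but a cheaper cover exists.
G alone covers T5, T3, T6 — every target.
Total install cost: 9.
No cover costs less than 9.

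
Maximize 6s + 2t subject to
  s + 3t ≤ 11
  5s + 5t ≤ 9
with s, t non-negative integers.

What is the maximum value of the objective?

Relaxing integrality, the LP optimum is 10.80 at (s,t) = (1.8, 0), which is not an integer point.
(s,t)=(1,0): 1·1+3·0=1≤11, 5·1+5·0=5≤9, objective 6.
(s,t)=(0,1): 1·0+3·1=3≤11, 5·0+5·1=5≤9, objective 2.
(s,t)=(0,0): 1·0+3·0=0≤11, 5·0+5·0=0≤9, objective 0.
Maximum is 6 at (s,t)=(1,0).

6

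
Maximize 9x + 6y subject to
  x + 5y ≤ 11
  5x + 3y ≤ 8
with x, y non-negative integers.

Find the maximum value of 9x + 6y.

(x,y)=(1,1): 1·1+5·1=6≤11, 5·1+3·1=8≤8, objective 15.
(x,y)=(0,2): 1·0+5·2=10≤11, 5·0+3·2=6≤8, objective 12.
(x,y)=(1,0): 1·1+5·0=1≤11, 5·1+3·0=5≤8, objective 9.
(x,y)=(0,1): 1·0+5·1=5≤11, 5·0+3·1=3≤8, objective 6.
No feasible integer point exceeds 15.

15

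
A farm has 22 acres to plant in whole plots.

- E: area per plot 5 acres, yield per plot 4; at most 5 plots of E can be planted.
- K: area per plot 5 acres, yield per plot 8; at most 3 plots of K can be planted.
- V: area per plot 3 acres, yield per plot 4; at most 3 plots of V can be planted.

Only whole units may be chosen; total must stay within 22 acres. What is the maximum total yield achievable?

32

K has the best ratio (8/5); taking only K gives at most 3×8 = 24 (stopped by the supply cap of 3).
Mixing does better — 3×K and 2×V: area 21 ≤ 22, yield 3·8 + 2·4 = 32.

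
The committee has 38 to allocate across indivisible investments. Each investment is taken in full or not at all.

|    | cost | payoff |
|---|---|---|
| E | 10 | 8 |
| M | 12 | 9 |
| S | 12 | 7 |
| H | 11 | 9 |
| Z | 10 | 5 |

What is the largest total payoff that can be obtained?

M + S + H: cost 12 + 12 + 11 = 35 ≤ 38, payoff 9 + 7 + 9 = 25.
E + M + H: cost 10 + 12 + 11 = 33 ≤ 38, payoff 8 + 9 + 9 = 26.
Best is E, M, and H with total payoff 26.

26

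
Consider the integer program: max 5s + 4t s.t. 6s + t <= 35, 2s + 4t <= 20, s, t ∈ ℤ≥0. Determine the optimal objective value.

33

Relaxing integrality, the LP optimum is 36.36 at (s,t) = (5.45, 2.27), which is not an integer point.
(s,t)=(5,2): 6·5+1·2=32≤35, 2·5+4·2=18≤20, objective 33.
(s,t)=(4,3): 6·4+1·3=27≤35, 2·4+4·3=20≤20, objective 32.
The best lattice point is (5,2), giving 33.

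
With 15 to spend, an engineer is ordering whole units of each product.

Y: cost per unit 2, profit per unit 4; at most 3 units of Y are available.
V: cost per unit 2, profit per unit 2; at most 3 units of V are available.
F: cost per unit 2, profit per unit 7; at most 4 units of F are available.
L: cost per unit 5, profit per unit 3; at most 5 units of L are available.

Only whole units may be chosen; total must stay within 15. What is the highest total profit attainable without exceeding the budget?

This is a bounded integer knapsack.
F has the best ratio (7/2); taking only F gives at most 4×7 = 28 (stopped by the supply cap of 4).
Mixing does better — 3×Y and 4×F: cost 14 ≤ 15, profit 3·4 + 4·7 = 40.

40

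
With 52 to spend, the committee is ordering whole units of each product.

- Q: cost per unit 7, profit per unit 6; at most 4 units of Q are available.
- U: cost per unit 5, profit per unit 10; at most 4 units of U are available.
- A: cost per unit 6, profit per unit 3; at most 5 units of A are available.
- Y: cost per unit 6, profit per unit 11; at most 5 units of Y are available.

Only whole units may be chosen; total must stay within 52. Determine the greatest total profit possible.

1×Q, 3×U, and 5×Y: cost 52 ≤ 52, profit 1·6 + 3·10 + 5·11 = 91.
4×U and 5×Y: cost 50 ≤ 52, profit 4·10 + 5·11 = 95.
Best is 95.

95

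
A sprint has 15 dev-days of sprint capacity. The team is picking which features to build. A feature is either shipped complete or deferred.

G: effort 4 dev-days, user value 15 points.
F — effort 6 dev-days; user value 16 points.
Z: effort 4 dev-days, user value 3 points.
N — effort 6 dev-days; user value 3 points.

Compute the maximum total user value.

Allowing fractional choices, the relaxed optimum would be about 34.5, but features are indivisible.
G + F + Z: effort 4 + 6 + 4 = 14 ≤ 15, user value 15 + 16 + 3 = 34.
G + F: effort 4 + 6 = 10 ≤ 15, user value 15 + 16 = 31.
G + Z + N: effort 4 + 4 + 6 = 14 ≤ 15, user value 15 + 3 + 3 = 21.
Best is G, F, and Z with total user value 34.

34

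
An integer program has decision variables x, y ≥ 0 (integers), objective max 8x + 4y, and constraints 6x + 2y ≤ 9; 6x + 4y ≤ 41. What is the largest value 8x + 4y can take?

16

The continuous relaxation peaks at (0, 4.5) with value 18.00; rounding to a feasible lattice point costs some objective.
(x,y)=(0,4): 6·0+2·4=8≤9, 6·0+4·4=16≤41, objective 16.
(x,y)=(0,3): 6·0+2·3=6≤9, 6·0+4·3=12≤41, objective 12.
Maximum is 16 at (x,y)=(0,4).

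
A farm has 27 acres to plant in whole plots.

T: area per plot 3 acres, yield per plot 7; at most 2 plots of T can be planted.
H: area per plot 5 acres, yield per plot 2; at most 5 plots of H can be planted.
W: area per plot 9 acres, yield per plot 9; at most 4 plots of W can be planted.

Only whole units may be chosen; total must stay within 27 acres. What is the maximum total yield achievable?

32

This is a bounded integer knapsack.
Take 2×T and 2×W: area 24 ≤ 27, yield 2·7 + 2·9 = 32.
T has the best ratio (7/3) and is taken to its limit of 2; remaining capacity is filled optimally with the others.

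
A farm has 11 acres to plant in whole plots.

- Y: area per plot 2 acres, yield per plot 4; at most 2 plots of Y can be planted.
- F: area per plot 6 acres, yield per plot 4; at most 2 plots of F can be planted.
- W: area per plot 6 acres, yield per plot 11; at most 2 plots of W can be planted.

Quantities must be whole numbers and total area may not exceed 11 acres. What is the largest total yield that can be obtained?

19

1×Y and 1×W: area 8 ≤ 11, yield 1·4 + 1·11 = 15.
2×Y and 1×W: area 10 ≤ 11, yield 2·4 + 1·11 = 19.
Best is 19.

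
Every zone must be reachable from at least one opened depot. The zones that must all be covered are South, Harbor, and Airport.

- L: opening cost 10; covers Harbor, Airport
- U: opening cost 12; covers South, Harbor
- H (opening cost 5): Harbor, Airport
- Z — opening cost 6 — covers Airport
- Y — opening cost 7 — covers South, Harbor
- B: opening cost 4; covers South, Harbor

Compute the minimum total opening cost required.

9

Choose H and B: together they cover South, Harbor, Airport — every zone.
Total opening cost: 5 + 4 = 9.
No cover costs less than 9.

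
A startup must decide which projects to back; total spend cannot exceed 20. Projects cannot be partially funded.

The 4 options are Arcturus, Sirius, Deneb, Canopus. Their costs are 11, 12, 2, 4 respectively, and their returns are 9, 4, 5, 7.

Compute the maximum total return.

21

This is a 0-1 knapsack instance.
Allowing fractional choices, the relaxed optimum would be about 22.0, but projects are indivisible.
Arcturus + Deneb + Canopus: cost 11 + 2 + 4 = 17 ≤ 20, return 9 + 5 + 7 = 21.
Sirius + Deneb + Canopus: cost 12 + 2 + 4 = 18 ≤ 20, return 4 + 5 + 7 = 16.
Arcturus + Canopus: cost 11 + 4 = 15 ≤ 20, return 9 + 7 = 16.
Best is Arcturus, Deneb, and Canopus with total return 21.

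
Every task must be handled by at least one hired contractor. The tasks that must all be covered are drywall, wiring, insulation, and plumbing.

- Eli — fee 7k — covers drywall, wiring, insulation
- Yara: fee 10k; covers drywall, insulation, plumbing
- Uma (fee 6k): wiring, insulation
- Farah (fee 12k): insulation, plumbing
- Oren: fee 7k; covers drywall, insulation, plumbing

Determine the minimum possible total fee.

13

Choose Uma and Oren: together they cover drywall, wiring, insulation, plumbing — every task.
Total fee: 6 + 7 = 13.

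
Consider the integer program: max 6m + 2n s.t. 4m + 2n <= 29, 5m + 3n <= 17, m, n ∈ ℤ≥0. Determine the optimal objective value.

18

Relaxing integrality, the LP optimum is 20.40 at (m,n) = (3.4, 0), which is not an integer point.
(m,n)=(3,0) is feasible, giving 18.
(m,n)=(2,1) is feasible, giving 14.
(m,n)=(2,0) is feasible, giving 12.
No feasible integer point exceeds 18.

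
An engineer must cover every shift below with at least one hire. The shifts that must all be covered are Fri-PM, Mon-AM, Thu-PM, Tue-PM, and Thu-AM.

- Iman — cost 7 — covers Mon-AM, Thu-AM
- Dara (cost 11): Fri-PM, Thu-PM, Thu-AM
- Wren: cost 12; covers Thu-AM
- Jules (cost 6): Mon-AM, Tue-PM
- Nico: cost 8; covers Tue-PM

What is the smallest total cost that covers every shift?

17

Choose Dara and Jules: together they cover Fri-PM, Mon-AM, Thu-PM, Tue-PM, Thu-AM — every shift.
Total cost: 11 + 6 = 17.
No cover costs less than 17.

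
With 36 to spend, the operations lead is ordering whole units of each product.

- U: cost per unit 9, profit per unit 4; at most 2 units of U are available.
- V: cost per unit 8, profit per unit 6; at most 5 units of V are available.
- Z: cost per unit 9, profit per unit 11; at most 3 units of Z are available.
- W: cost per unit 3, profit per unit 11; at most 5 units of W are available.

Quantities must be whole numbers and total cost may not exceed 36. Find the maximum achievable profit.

W has the best ratio (11/3); taking only W gives at most 5×11 = 55 (stopped by the supply cap of 5).
Mixing does better — 2×Z and 5×W: cost 33 ≤ 36, profit 2·11 + 5·11 = 77.

77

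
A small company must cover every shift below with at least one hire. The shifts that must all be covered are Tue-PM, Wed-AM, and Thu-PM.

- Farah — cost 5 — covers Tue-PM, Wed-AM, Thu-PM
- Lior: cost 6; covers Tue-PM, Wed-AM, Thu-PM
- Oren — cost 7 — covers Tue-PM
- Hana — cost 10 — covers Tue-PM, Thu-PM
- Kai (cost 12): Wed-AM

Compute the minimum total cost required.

5

Farah alone covers Tue-PM, Wed-AM, Thu-PM — every shift.
Total cost: 5.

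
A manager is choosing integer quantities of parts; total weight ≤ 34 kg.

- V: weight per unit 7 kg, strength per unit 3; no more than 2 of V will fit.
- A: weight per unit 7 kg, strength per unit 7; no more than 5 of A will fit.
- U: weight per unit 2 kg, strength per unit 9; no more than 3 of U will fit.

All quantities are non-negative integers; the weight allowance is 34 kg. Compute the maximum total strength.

55

4×A and 3×U: weight 34 ≤ 34, strength 4·7 + 3·9 = 55.
1×V, 3×A, and 3×U: weight 34 ≤ 34, strength 1·3 + 3·7 + 3·9 = 51.
Best is 55.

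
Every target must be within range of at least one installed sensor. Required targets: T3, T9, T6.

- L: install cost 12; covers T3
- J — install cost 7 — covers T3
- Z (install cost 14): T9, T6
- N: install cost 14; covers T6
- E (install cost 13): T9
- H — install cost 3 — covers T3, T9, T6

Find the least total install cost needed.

H alone covers T3, T9, T6 — every target.
Total install cost: 3.

3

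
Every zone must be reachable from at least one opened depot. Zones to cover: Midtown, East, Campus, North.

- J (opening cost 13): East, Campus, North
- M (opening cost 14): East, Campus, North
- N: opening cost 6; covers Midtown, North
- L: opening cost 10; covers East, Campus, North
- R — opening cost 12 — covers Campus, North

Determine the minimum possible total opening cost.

16

Choose N and L: together they cover Midtown, East, Campus, North — every zone.
Total opening cost: 6 + 10 = 16.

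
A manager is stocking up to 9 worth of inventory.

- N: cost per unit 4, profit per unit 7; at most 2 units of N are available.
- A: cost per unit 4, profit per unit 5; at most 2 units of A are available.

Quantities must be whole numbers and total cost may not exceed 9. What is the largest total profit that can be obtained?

14

This is a bounded integer knapsack.
N has the best ratio (7/4); taking only N gives at most 2×7 = 14 (stopped by the cost limit).
Optimal: 2×N: cost 8 ≤ 9, profit 2·7 = 14.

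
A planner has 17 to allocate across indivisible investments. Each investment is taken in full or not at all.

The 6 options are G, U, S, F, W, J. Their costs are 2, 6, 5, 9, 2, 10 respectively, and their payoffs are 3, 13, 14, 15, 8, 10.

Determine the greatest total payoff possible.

38

S + F + W: cost 5 + 9 + 2 = 16 ≤ 17, payoff 14 + 15 + 8 = 37.
U + F + W: cost 6 + 9 + 2 = 17 ≤ 17, payoff 13 + 15 + 8 = 36.
G + U + S + W: cost 2 + 6 + 5 + 2 = 15 ≤ 17, payoff 3 + 13 + 14 + 8 = 38.
Best is G, U, S, and W with total payoff 38.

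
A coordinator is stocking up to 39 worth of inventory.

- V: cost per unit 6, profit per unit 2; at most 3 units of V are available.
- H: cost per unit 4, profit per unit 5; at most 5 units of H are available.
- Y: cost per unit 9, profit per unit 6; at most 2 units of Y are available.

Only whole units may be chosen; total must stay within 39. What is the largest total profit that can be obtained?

37

This is a bounded integer knapsack.
1×V, 5×H, and 1×Y: cost 35 ≤ 39, profit 1·2 + 5·5 + 1·6 = 33.
5×H and 2×Y: cost 38 ≤ 39, profit 5·5 + 2·6 = 37.
Best is 37.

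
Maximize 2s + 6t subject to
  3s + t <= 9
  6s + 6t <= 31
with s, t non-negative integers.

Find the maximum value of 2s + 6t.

The continuous relaxation peaks at (0, 5.17) with value 31.00; rounding to a feasible lattice point costs some objective.
(s,t)=(0,5): 3·0+1·5=5≤9, 6·0+6·5=30≤31, objective 30.
(s,t)=(1,4): 3·1+1·4=7≤9, 6·1+6·4=30≤31, objective 26.
(s,t)=(0,4): 3·0+1·4=4≤9, 6·0+6·4=24≤31, objective 24.
The best lattice point is (0,5), giving 30.

30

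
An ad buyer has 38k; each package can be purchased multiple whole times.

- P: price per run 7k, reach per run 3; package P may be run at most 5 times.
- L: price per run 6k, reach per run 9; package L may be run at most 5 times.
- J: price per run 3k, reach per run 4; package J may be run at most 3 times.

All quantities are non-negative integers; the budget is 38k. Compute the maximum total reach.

L has the best ratio (9/6); taking only L gives at most 5×9 = 45 (stopped by the supply cap of 5).
Mixing does better — 5×L and 2×J: price 36 ≤ 38, reach 5·9 + 2·4 = 53.

53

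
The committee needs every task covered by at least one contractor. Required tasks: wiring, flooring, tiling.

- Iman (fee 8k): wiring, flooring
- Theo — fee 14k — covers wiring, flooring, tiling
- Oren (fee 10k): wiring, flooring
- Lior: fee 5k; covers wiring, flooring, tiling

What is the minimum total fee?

Lior alone covers wiring, flooring, tiling — every task.
Total fee: 5.
No cover costs less than 5.

5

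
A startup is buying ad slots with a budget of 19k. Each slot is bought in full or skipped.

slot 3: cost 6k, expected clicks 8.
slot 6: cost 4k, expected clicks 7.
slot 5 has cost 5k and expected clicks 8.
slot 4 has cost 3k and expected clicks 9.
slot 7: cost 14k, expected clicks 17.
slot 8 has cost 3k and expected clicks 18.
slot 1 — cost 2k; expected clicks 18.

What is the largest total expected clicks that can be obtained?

Take slot 3, slot 5, slot 4, slot 8, and slot 1: cost 6 + 5 + 3 + 3 + 2 = 19 ≤ 19, expected clicks 8 + 8 + 9 + 18 + 18 = 61.
No other feasible combination does better.

61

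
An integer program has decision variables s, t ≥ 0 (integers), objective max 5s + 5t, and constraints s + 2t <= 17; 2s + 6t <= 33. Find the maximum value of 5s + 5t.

80

(s,t)=(16,0): 1·16+2·0=16≤17, 2·16+6·0=32≤33, objective 80.
(s,t)=(15,0): 1·15+2·0=15≤17, 2·15+6·0=30≤33, objective 75.
The best lattice point is (16,0), giving 80.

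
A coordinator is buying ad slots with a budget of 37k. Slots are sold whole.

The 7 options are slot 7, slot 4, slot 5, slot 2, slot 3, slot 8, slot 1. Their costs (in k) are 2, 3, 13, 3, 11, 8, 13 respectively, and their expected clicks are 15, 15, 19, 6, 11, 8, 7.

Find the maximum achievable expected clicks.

68

This is an integer program with binary decision variables.
Allowing fractional choices, the relaxed optimum would be about 71.0, but ad slots are indivisible.
slot 7 + slot 4 + slot 5 + slot 2 + slot 8: cost 2 + 3 + 13 + 3 + 8 = 29 ≤ 37, expected clicks 15 + 15 + 19 + 6 + 8 = 63.
slot 7 + slot 4 + slot 5 + slot 2 + slot 3: cost 2 + 3 + 13 + 3 + 11 = 32 ≤ 37, expected clicks 15 + 15 + 19 + 6 + 11 = 66.
slot 7 + slot 4 + slot 5 + slot 3 + slot 8: cost 2 + 3 + 13 + 11 + 8 = 37 ≤ 37, expected clicks 15 + 15 + 19 + 11 + 8 = 68.
Best is slot 7, slot 4, slot 5, slot 3, and slot 8 with total expected clicks 68.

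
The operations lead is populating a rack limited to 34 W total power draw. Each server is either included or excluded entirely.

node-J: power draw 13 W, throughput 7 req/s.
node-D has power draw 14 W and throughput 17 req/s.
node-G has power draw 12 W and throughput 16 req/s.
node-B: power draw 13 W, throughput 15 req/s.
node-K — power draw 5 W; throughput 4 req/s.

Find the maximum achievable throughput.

node-D + node-B + node-K: power draw 14 + 13 + 5 = 32 ≤ 34, throughput 17 + 15 + 4 = 36.
node-G + node-B + node-K: power draw 12 + 13 + 5 = 30 ≤ 34, throughput 16 + 15 + 4 = 35.
node-D + node-G + node-K: power draw 14 + 12 + 5 = 31 ≤ 34, throughput 17 + 16 + 4 = 37.
Best is node-D, node-G, and node-K with total throughput 37.

37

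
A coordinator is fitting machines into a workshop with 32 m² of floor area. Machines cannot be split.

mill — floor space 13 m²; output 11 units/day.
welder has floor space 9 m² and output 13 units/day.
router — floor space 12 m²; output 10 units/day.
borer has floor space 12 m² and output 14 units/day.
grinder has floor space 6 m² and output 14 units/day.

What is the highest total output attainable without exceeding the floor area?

mill + borer + grinder: floor space 13 + 12 + 6 = 31 ≤ 32, output 11 + 14 + 14 = 39.
welder + borer + grinder: floor space 9 + 12 + 6 = 27 ≤ 32, output 13 + 14 + 14 = 41.
mill + welder + grinder: floor space 13 + 9 + 6 = 28 ≤ 32, output 11 + 13 + 14 = 38.
Best is welder, borer, and grinder with total output 41.

41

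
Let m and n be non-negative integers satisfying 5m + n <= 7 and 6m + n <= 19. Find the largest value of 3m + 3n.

(m,n)=(0,7): 5·0+1·7=7≤7, 6·0+1·7=7≤19, objective 21.
(m,n)=(0,6): 5·0+1·6=6≤7, 6·0+1·6=6≤19, objective 18.
The best lattice point is (0,7), giving 21.

21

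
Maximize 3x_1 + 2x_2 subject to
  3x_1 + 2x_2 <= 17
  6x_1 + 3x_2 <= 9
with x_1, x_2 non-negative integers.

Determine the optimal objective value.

6

(x_1,x_2)=(0,3) is feasible, giving 6.
(x_1,x_2)=(0,2) is feasible, giving 4.
No feasible integer point exceeds 6.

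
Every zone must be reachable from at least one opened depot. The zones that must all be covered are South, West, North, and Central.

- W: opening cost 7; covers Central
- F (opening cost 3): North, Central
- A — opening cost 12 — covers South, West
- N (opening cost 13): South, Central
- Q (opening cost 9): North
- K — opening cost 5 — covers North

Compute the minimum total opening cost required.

Choose F and A: together they cover South, West, North, Central — every zone.
Total opening cost: 3 + 12 = 15.

15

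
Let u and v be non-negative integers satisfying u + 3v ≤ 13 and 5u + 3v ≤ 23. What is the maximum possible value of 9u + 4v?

(u,v)=(4,1) is feasible, giving 40.
(u,v)=(4,0) is feasible, giving 36.
(u,v)=(3,2) is feasible, giving 35.
(u,v)=(3,1) is feasible, giving 31.
The best lattice point is (4,1), giving 40.

40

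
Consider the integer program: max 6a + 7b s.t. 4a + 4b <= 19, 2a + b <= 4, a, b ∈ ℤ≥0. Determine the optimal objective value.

(a,b)=(0,4): 4·0+4·4=16≤19, 2·0+1·4=4≤4, objective 28.
(a,b)=(0,3): 4·0+4·3=12≤19, 2·0+1·3=3≤4, objective 21.
The best lattice point is (0,4), giving 28.

28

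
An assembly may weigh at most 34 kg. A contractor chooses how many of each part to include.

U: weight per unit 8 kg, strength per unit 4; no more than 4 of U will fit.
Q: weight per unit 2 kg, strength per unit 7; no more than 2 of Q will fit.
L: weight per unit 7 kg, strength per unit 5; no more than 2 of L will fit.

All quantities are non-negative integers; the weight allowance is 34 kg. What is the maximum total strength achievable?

32

1×U, 2×Q, and 2×L: weight 26 ≤ 34, strength 1·4 + 2·7 + 2·5 = 28.
2×U, 2×Q, and 2×L: weight 34 ≤ 34, strength 2·4 + 2·7 + 2·5 = 32.
Best is 32.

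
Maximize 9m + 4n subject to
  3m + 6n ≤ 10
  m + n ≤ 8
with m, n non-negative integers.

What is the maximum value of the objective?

Relaxing integrality, the LP optimum is 30.00 at (m,n) = (3.33, 0), which is not an integer point.
(m,n)=(3,0): 3·3+6·0=9≤10, 1·3+1·0=3≤8, objective 27.
(m,n)=(2,0): 3·2+6·0=6≤10, 1·2+1·0=2≤8, objective 18.
Maximum is 27 at (m,n)=(3,0).

27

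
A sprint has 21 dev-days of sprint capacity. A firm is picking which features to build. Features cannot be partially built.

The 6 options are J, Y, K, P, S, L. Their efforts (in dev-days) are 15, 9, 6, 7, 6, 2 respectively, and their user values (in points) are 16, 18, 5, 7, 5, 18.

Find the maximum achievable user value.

43

Take Y, P, and L: effort 9 + 7 + 2 = 18 ≤ 21, user value 18 + 7 + 18 = 43.
No other feasible combination does better.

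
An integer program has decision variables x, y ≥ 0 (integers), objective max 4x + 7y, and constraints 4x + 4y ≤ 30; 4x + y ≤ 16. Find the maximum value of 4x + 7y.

(x,y)=(0,7): 4·0+4·7=28≤30, 4·0+1·7=7≤16, objective 49.
(x,y)=(1,6): 4·1+4·6=28≤30, 4·1+1·6=10≤16, objective 46.
(x,y)=(0,6): 4·0+4·6=24≤30, 4·0+1·6=6≤16, objective 42.
The best lattice point is (0,7), giving 49.

49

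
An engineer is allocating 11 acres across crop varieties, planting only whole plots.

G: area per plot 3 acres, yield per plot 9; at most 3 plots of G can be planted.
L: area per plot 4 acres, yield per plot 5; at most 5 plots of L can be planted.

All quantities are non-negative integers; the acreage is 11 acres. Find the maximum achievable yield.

27

Take 3×G: area 9 ≤ 11, yield 3·9 = 27.
G has the best ratio (9/3) and is taken to its limit of 3; remaining capacity is filled optimally with the others.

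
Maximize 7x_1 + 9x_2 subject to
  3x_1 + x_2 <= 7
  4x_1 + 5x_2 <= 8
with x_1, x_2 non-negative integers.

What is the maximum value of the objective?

14

(x_1,x_2)=(2,0) is feasible, giving 14.
(x_1,x_2)=(0,1) is feasible, giving 9.
Maximum is 14 at (x_1,x_2)=(2,0).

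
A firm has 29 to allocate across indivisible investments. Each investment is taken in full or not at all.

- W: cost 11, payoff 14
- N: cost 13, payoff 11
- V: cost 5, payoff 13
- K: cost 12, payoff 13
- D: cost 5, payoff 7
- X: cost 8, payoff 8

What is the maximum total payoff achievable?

42

Allowing fractional choices, the relaxed optimum would be about 42.7, but investments are indivisible.
W + V + D + X: cost 11 + 5 + 5 + 8 = 29 ≤ 29, payoff 14 + 13 + 7 + 8 = 42.
W + N + V: cost 11 + 13 + 5 = 29 ≤ 29, payoff 14 + 11 + 13 = 38.
W + V + K: cost 11 + 5 + 12 = 28 ≤ 29, payoff 14 + 13 + 13 = 40.
Best is W, V, D, and X with total payoff 42.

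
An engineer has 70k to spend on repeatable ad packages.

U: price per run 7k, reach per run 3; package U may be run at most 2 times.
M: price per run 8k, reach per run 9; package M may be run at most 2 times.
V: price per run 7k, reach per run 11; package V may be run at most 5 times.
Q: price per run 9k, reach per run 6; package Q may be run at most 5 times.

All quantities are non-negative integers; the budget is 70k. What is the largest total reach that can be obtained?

85

2×M, 5×V, and 2×Q: price 69 ≤ 70, reach 2·9 + 5·11 + 2·6 = 85.
1×M, 5×V, and 3×Q: price 70 ≤ 70, reach 1·9 + 5·11 + 3·6 = 82.
Best is 85.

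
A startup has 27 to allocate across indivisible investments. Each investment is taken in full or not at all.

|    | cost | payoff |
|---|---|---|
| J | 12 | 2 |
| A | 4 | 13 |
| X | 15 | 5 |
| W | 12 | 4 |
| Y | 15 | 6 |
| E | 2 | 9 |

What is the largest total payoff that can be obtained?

Allowing fractional choices, the relaxed optimum would be about 30.0, but investments are indivisible.
A + W + E: cost 4 + 12 + 2 = 18 ≤ 27, payoff 13 + 4 + 9 = 26.
A + Y + E: cost 4 + 15 + 2 = 21 ≤ 27, payoff 13 + 6 + 9 = 28.
A + X + E: cost 4 + 15 + 2 = 21 ≤ 27, payoff 13 + 5 + 9 = 27.
Best is A, Y, and E with total payoff 28.

28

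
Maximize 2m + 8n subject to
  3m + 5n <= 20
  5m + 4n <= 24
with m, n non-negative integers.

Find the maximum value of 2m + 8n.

(m,n)=(0,4): 3·0+5·4=20≤20, 5·0+4·4=16≤24, objective 32.
(m,n)=(1,3): 3·1+5·3=18≤20, 5·1+4·3=17≤24, objective 26.
No feasible integer point exceeds 32.

32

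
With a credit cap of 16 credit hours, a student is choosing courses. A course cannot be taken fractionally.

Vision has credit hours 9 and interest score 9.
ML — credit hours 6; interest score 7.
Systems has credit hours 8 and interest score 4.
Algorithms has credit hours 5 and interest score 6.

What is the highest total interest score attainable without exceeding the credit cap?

Vision + Algorithms: credit hours 9 + 5 = 14 ≤ 16, interest score 9 + 6 = 15.
Vision + ML: credit hours 9 + 6 = 15 ≤ 16, interest score 9 + 7 = 16.
Best is Vision and ML with total interest score 16.

16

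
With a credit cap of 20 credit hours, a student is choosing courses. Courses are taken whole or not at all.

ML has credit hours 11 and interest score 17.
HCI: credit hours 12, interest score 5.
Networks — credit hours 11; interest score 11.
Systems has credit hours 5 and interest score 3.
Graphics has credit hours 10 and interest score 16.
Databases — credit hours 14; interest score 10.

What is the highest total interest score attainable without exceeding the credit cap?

20

Allowing fractional choices, the relaxed optimum would be about 31.5, but courses are indivisible.
Systems + Graphics: credit hours 5 + 10 = 15 ≤ 20, interest score 3 + 16 = 19.
ML + Systems: credit hours 11 + 5 = 16 ≤ 20, interest score 17 + 3 = 20.
Best is ML and Systems with total interest score 20.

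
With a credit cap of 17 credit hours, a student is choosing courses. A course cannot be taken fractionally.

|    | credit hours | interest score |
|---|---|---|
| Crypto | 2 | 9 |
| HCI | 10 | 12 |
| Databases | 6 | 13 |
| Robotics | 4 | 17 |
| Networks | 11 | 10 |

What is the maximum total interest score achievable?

39

Take Crypto, Databases, and Robotics: credit hours 2 + 6 + 4 = 12 ≤ 17, interest score 9 + 13 + 17 = 39.
No other feasible combination does better.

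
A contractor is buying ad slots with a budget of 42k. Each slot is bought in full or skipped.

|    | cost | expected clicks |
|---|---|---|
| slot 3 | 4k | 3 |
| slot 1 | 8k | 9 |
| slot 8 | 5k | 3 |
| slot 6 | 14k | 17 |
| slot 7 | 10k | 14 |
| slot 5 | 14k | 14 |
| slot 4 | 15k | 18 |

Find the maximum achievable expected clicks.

49

Take slot 6, slot 7, and slot 4: cost 14 + 10 + 15 = 39 ≤ 42, expected clicks 17 + 14 + 18 = 49.
No other feasible combination does better.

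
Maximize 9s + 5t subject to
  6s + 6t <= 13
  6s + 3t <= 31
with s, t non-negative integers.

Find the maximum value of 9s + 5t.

18

(s,t)=(2,0) is feasible, giving 18.
(s,t)=(1,1) is feasible, giving 14.
Maximum is 18 at (s,t)=(2,0).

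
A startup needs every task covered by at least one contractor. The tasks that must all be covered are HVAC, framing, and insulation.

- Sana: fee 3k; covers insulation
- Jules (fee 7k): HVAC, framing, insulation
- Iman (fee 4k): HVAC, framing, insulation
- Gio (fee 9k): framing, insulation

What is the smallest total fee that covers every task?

This is a weighted set-cover instance.
Iman alone covers HVAC, framing, insulation — every task.
Total fee: 4.
No cover costs less than 4.

4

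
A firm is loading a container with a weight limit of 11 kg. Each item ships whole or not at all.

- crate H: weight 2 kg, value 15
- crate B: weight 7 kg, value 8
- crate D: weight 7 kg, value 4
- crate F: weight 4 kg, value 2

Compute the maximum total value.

Take crate H and crate B: weight 2 + 7 = 9 ≤ 11, value 15 + 8 = 23.
No other feasible combination does better.

23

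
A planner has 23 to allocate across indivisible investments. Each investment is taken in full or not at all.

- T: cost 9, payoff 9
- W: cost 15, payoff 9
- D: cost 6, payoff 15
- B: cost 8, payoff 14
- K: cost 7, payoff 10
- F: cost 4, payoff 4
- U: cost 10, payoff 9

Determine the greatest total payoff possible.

Allowing fractional choices, the relaxed optimum would be about 41.0, but investments are indivisible.
D + B + K: cost 6 + 8 + 7 = 21 ≤ 23, payoff 15 + 14 + 10 = 39.
T + D + B: cost 9 + 6 + 8 = 23 ≤ 23, payoff 9 + 15 + 14 = 38.
Best is D, B, and K with total payoff 39.

39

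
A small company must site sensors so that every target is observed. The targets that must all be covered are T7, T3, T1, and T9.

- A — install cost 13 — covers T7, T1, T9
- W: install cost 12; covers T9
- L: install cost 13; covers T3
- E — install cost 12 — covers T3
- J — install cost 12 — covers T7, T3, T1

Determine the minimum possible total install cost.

24

Choose W and J: together they cover T7, T3, T1, T9 — every target.
Total install cost: 12 + 12 = 24.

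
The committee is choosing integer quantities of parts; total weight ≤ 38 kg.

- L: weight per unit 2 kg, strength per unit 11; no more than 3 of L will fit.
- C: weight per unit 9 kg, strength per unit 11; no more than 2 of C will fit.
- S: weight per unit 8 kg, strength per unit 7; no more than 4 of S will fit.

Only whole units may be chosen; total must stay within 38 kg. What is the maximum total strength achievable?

62

3×L and 4×S: weight 38 ≤ 38, strength 3·11 + 4·7 = 61.
3×L, 2×C, and 1×S: weight 32 ≤ 38, strength 3·11 + 2·11 + 1·7 = 62.
Best is 62.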